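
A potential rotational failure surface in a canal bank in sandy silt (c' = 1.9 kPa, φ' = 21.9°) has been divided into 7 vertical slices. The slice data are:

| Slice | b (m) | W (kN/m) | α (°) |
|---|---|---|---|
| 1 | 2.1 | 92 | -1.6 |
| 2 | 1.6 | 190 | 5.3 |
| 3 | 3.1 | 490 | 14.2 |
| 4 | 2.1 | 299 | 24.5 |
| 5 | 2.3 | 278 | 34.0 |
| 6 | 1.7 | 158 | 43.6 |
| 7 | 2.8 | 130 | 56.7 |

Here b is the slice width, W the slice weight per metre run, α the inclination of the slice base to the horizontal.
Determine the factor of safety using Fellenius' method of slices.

FS = 0.98

Ordinary method of slices: FS = Σ[c'·Δl_i + (W_i cosα_i)·tanφ'] / Σ W_i sinα_i, with Δl_i = b_i / cosα_i.
Slice 1: Δl = 2.1/cos(-1.6°) = 2.101 m; N'_1 = 92·cos(-1.6°) = 92.0; c'Δl = 3.99; W sinα = -2.6
Slice 2: Δl = 1.6/cos5.3° = 1.607 m; N'_2 = 190·cos5.3° = 189.2; c'Δl = 3.05; W sinα = 17.6
Slice 3: Δl = 3.1/cos14.2° = 3.198 m; N'_3 = 490·cos14.2° = 475.0; c'Δl = 6.08; W sinα = 120.2
Slice 4: Δl = 2.1/cos24.5° = 2.308 m; N'_4 = 299·cos24.5° = 272.1; c'Δl = 4.38; W sinα = 124.0
Slice 5: Δl = 2.3/cos34.0° = 2.774 m; N'_5 = 278·cos34.0° = 230.5; c'Δl = 5.27; W sinα = 155.5
Slice 6: Δl = 1.7/cos43.6° = 2.348 m; N'_6 = 158·cos43.6° = 114.4; c'Δl = 4.46; W sinα = 109.0
Slice 7: Δl = 2.8/cos56.7° = 5.100 m; N'_7 = 130·cos56.7° = 71.4; c'Δl = 9.69; W sinα = 108.7
Σc'Δl = 36.9 kN/m; ΣN' = 1444.5 kN/m; ΣW sinα = 632.2 kN/m
Resisting = 36.9 + 1444.5·tan21.9° = 36.9 + 580.7 = 617.6 kN/m
FS = 617.6 / 632.2 = 0.977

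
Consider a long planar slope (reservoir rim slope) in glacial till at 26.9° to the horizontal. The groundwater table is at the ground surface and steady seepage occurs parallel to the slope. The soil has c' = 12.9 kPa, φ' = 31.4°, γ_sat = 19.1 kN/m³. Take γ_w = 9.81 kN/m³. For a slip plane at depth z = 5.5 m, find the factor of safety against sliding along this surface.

FS = 0.89

With seepage parallel to the slope and the water table at the surface, the effective normal stress on the slip plane uses the buoyant unit weight γ' = γ_sat − γ_w while the driving shear stress uses γ_sat:
FS = [c' + γ' z cos²β tanφ'] / [γ_sat z sinβ cosβ]
γ' = 19.1 − 9.81 = 9.29 kN/m³
Numerator = 12.9 + 9.29·5.5·cos²26.9°·tan31.4° = 12.9 + 9.29·5.5·0.7953·0.6104 = 37.704 kPa
Denominator = 19.1·5.5·sin26.9°·cos26.9° = 19.1·5.5·0.4524·0.8918 = 42.386 kPa
FS = 37.704 / 42.386 = 0.890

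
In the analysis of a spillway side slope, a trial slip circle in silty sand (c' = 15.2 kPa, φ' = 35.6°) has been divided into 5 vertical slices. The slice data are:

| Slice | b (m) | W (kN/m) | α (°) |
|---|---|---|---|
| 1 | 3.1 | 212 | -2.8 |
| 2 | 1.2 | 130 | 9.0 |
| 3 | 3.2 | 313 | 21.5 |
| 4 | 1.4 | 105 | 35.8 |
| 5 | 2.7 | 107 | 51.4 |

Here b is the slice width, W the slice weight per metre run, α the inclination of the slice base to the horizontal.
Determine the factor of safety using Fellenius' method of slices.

FS = 2.86

Ordinary method of slices: FS = Σ[c'·Δl_i + (W_i cosα_i)·tanφ'] / Σ W_i sinα_i, with Δl_i = b_i / cosα_i.
Slice 1: Δl = 3.1/cos(-2.8°) = 3.104 m; N'_1 = 212·cos(-2.8°) = 211.7; c'Δl = 47.18; W sinα = -10.4
Slice 2: Δl = 1.2/cos9.0° = 1.215 m; N'_2 = 130·cos9.0° = 128.4; c'Δl = 18.47; W sinα = 20.3
Slice 3: Δl = 3.2/cos21.5° = 3.439 m; N'_3 = 313·cos21.5° = 291.2; c'Δl = 52.28; W sinα = 114.7
Slice 4: Δl = 1.4/cos35.8° = 1.726 m; N'_4 = 105·cos35.8° = 85.2; c'Δl = 26.24; W sinα = 61.4
Slice 5: Δl = 2.7/cos51.4° = 4.328 m; N'_5 = 107·cos51.4° = 66.8; c'Δl = 65.78; W sinα = 83.6
Σc'Δl = 209.9 kN/m; ΣN' = 783.3 kN/m; ΣW sinα = 269.7 kN/m
Resisting = 209.9 + 783.3·tan35.6° = 209.9 + 560.8 = 770.7 kN/m
FS = 770.7 / 269.7 = 2.857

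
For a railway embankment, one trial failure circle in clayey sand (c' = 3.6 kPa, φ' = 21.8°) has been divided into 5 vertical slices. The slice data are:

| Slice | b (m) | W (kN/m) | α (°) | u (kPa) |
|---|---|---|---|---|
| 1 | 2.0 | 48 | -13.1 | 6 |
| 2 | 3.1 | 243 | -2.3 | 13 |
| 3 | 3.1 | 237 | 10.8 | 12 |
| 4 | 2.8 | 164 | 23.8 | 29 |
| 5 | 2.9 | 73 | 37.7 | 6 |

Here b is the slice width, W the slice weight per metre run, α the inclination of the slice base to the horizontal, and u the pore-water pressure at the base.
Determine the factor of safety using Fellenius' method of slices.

FS = 1.97

Ordinary method of slices: FS = Σ[c'·Δl_i + (W_i cosα_i − u_i·Δl_i)·tanφ'] / Σ W_i sinα_i, with Δl_i = b_i / cosα_i.
Slice 1: Δl = 2.0/cos(-13.1°) = 2.053 m; N'_1 = 48·cos(-13.1°) − 6·2.053 = 34.4; c'Δl = 7.39; W sinα = -10.9
Slice 2: Δl = 3.1/cos(-2.3°) = 3.102 m; N'_2 = 243·cos(-2.3°) − 13·3.102 = 202.5; c'Δl = 11.17; W sinα = -9.8
Slice 3: Δl = 3.1/cos10.8° = 3.156 m; N'_3 = 237·cos10.8° − 12·3.156 = 194.9; c'Δl = 11.36; W sinα = 44.4
Slice 4: Δl = 2.8/cos23.8° = 3.060 m; N'_4 = 164·cos23.8° − 29·3.060 = 61.3; c'Δl = 11.02; W sinα = 66.2
Slice 5: Δl = 2.9/cos37.7° = 3.665 m; N'_5 = 73·cos37.7° − 6·3.665 = 35.8; c'Δl = 13.19; W sinα = 44.6
Σc'Δl = 54.1 kN/m; ΣN' = 528.9 kN/m; ΣW sinα = 134.6 kN/m
Resisting = 54.1 + 528.9·tan21.8° = 54.1 + 211.5 = 265.7 kN/m
FS = 265.7 / 134.6 = 1.974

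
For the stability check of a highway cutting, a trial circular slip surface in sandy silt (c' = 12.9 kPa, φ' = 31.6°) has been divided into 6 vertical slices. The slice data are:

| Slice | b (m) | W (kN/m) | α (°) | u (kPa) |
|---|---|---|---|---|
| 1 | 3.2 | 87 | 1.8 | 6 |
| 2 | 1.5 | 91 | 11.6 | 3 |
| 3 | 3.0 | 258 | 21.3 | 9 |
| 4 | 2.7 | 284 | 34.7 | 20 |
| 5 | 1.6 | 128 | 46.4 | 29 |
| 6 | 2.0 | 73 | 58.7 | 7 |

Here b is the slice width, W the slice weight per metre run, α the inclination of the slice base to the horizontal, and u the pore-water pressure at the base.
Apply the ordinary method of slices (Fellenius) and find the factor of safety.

FS = 1.32

Ordinary method of slices: FS = Σ[c'·Δl_i + (W_i cosα_i − u_i·Δl_i)·tanφ'] / Σ W_i sinα_i, with Δl_i = b_i / cosα_i.
Slice 1: Δl = 3.2/cos1.8° = 3.202 m; N'_1 = 87·cos1.8° − 6·3.202 = 67.7; c'Δl = 41.30; W sinα = 2.7
Slice 2: Δl = 1.5/cos11.6° = 1.531 m; N'_2 = 91·cos11.6° − 3·1.531 = 84.5; c'Δl = 19.75; W sinα = 18.3
Slice 3: Δl = 3.0/cos21.3° = 3.220 m; N'_3 = 258·cos21.3° − 9·3.220 = 211.4; c'Δl = 41.54; W sinα = 93.7
Slice 4: Δl = 2.7/cos34.7° = 3.284 m; N'_4 = 284·cos34.7° − 20·3.284 = 167.8; c'Δl = 42.36; W sinα = 161.7
Slice 5: Δl = 1.6/cos46.4° = 2.320 m; N'_5 = 128·cos46.4° − 29·2.320 = 21.0; c'Δl = 29.93; W sinα = 92.7
Slice 6: Δl = 2.0/cos58.7° = 3.850 m; N'_6 = 73·cos58.7° − 7·3.850 = 11.0; c'Δl = 49.66; W sinα = 62.4
Σc'Δl = 224.5 kN/m; ΣN' = 563.5 kN/m; ΣW sinα = 431.5 kN/m
Resisting = 224.5 + 563.5·tan31.6° = 224.5 + 346.6 = 571.2 kN/m
FS = 571.2 / 431.5 = 1.324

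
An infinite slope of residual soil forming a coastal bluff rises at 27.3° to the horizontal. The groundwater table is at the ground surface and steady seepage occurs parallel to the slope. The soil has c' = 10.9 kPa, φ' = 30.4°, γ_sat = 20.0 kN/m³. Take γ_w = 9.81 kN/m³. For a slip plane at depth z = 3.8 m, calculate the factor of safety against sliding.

With seepage parallel to the slope and the water table at the surface, the effective normal stress on the slip plane uses the buoyant unit weight γ' = γ_sat − γ_w while the driving shear stress uses γ_sat:
FS = [c' + γ' z cos²β tanφ'] / [γ_sat z sinβ cosβ]
γ' = 20.0 − 9.81 = 10.19 kN/m³
Numerator = 10.9 + 10.19·3.8·cos²27.3°·tan30.4° = 10.9 + 10.19·3.8·0.7896·0.5867 = 28.839 kPa
Denominator = 20.0·3.8·sin27.3°·cos27.3° = 20.0·3.8·0.4586·0.8886 = 30.975 kPa
FS = 28.839 / 30.975 = 0.931

FS = 0.93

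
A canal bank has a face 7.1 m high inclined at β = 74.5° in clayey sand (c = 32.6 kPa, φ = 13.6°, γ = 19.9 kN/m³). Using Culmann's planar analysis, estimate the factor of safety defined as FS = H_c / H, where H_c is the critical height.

H_c = (4c/γ) · sinβ cosφ / [1 − cos(β − φ)]
    = (4·32.6/19.9) · sin74.5°·cos13.6° / [1 − cos60.9°]
    = 6.553 · 0.9366 / 0.5137 = 11.95 m
FS = H_c / H = 11.95 / 7.1 = 1.683

FS = 1.68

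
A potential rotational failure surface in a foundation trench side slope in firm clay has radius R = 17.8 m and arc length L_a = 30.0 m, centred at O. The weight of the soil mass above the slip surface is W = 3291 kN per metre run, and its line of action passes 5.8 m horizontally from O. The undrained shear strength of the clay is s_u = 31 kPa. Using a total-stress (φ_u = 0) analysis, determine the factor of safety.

FS = 0.87

Taking moments about the centre O, the resisting moment is provided by the undrained shear strength acting along the arc:
M_R = s_u·L_a·R = 31·30.00·17.8 = 16554.0 kN·m/m
M_D = W·d = 3291·5.8 = 19087.8 kN·m/m
FS = M_R / M_D = 16554.0 / 19087.8 = 0.867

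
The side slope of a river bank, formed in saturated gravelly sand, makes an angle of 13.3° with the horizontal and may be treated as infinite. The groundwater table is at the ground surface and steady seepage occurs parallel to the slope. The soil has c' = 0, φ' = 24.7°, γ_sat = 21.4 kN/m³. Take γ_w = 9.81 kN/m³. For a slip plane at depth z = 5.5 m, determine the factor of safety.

FS = 1.05

With seepage parallel to the slope and the water table at the surface, the effective normal stress on the slip plane uses the buoyant unit weight γ' = γ_sat − γ_w while the driving shear stress uses γ_sat:
FS = [c' + γ' z cos²β tanφ'] / [γ_sat z sinβ cosβ]
(For c' = 0 this reduces to FS = (γ'/γ_sat)·tanφ'/tanβ.)
γ' = 21.4 − 9.81 = 11.59 kN/m³
Numerator = 0.0 + 11.59·5.5·cos²13.3°·tan24.7° = 0.0 + 11.59·5.5·0.9471·0.4599 = 27.768 kPa
Denominator = 21.4·5.5·sin13.3°·cos13.3° = 21.4·5.5·0.2300·0.9732 = 26.351 kPa
FS = 27.768 / 26.351 = 1.054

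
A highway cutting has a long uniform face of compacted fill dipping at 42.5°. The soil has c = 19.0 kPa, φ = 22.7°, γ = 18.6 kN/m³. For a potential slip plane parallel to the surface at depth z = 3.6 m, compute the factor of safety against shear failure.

For an infinite slope with a slip plane parallel to the surface (no pore pressure): FS = [c + γz cos²β tanφ] / [γz sinβ cosβ].
γz = 18.6·3.6 = 66.96 kN/m²
Numerator = 19.0 + 66.96·cos²42.5°·tan22.7° = 19.0 + 66.96·0.5436·0.4183 = 34.226 kPa
Denominator = 66.96·sin42.5°·cos42.5° = 66.96·0.6756·0.7373 = 33.353 kPa
FS = 34.226 / 33.353 = 1.026

FS = 1.03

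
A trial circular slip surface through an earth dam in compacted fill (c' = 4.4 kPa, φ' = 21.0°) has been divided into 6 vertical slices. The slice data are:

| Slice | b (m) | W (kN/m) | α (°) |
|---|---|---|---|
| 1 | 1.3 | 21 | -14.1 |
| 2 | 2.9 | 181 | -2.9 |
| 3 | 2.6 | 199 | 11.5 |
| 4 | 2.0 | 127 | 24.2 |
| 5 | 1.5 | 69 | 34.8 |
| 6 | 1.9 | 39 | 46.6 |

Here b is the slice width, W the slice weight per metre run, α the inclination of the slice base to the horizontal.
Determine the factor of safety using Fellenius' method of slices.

FS = 1.99

Ordinary method of slices: FS = Σ[c'·Δl_i + (W_i cosα_i)·tanφ'] / Σ W_i sinα_i, with Δl_i = b_i / cosα_i.
Slice 1: Δl = 1.3/cos(-14.1°) = 1.340 m; N'_1 = 21·cos(-14.1°) = 20.4; c'Δl = 5.90; W sinα = -5.1
Slice 2: Δl = 2.9/cos(-2.9°) = 2.904 m; N'_2 = 181·cos(-2.9°) = 180.8; c'Δl = 12.78; W sinα = -9.2
Slice 3: Δl = 2.6/cos11.5° = 2.653 m; N'_3 = 199·cos11.5° = 195.0; c'Δl = 11.67; W sinα = 39.7
Slice 4: Δl = 2.0/cos24.2° = 2.193 m; N'_4 = 127·cos24.2° = 115.8; c'Δl = 9.65; W sinα = 52.1
Slice 5: Δl = 1.5/cos34.8° = 1.827 m; N'_5 = 69·cos34.8° = 56.7; c'Δl = 8.04; W sinα = 39.4
Slice 6: Δl = 1.9/cos46.6° = 2.765 m; N'_6 = 39·cos46.6° = 26.8; c'Δl = 12.17; W sinα = 28.3
Σc'Δl = 60.2 kN/m; ΣN' = 595.4 kN/m; ΣW sinα = 145.2 kN/m
Resisting = 60.2 + 595.4·tan21.0° = 60.2 + 228.6 = 288.8 kN/m
FS = 288.8 / 145.2 = 1.989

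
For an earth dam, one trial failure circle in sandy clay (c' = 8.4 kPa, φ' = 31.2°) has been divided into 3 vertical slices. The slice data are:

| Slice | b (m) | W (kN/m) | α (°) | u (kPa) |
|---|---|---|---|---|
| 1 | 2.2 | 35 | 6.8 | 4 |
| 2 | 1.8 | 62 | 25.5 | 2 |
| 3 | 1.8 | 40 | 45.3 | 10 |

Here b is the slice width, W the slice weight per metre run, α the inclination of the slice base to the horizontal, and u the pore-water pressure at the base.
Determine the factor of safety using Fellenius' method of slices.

Ordinary method of slices: FS = Σ[c'·Δl_i + (W_i cosα_i − u_i·Δl_i)·tanφ'] / Σ W_i sinα_i, with Δl_i = b_i / cosα_i.
Slice 1: Δl = 2.2/cos6.8° = 2.216 m; N'_1 = 35·cos6.8° − 4·2.216 = 25.9; c'Δl = 18.61; W sinα = 4.1
Slice 2: Δl = 1.8/cos25.5° = 1.994 m; N'_2 = 62·cos25.5° − 2·1.994 = 52.0; c'Δl = 16.75; W sinα = 26.7
Slice 3: Δl = 1.8/cos45.3° = 2.559 m; N'_3 = 40·cos45.3° − 10·2.559 = 2.5; c'Δl = 21.50; W sinα = 28.4
Σc'Δl = 56.9 kN/m; ΣN' = 80.4 kN/m; ΣW sinα = 59.3 kN/m
Resisting = 56.9 + 80.4·tan31.2° = 56.9 + 48.7 = 105.6 kN/m
FS = 105.6 / 59.3 = 1.781

FS = 1.78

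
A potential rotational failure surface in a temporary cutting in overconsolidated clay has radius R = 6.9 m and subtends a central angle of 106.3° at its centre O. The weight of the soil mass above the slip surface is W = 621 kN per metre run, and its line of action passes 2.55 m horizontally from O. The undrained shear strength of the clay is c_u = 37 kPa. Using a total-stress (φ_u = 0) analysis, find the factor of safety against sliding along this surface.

Taking moments about the centre O, the resisting moment is provided by the undrained shear strength acting along the arc:
Arc length L_a = R·θ = 6.9·(106.3°·π/180) = 6.9·1.8553 = 12.80 m
M_R = c_u·L_a·R = 37·12.80·6.9 = 3268.2 kN·m/m
M_D = W·d = 621·2.55 = 1583.5 kN·m/m
FS = M_R / M_D = 3268.2 / 1583.5 = 2.064

FS = 2.06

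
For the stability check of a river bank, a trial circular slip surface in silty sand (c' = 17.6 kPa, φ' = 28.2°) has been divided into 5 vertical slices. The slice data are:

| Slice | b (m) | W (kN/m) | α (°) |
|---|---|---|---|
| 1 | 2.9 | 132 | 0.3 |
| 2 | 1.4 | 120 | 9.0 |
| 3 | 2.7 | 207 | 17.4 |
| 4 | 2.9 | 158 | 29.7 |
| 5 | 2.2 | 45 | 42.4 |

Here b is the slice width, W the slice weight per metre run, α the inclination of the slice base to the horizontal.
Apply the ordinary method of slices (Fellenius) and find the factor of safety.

Ordinary method of slices: FS = Σ[c'·Δl_i + (W_i cosα_i)·tanφ'] / Σ W_i sinα_i, with Δl_i = b_i / cosα_i.
Slice 1: Δl = 2.9/cos0.3° = 2.900 m; N'_1 = 132·cos0.3° = 132.0; c'Δl = 51.04; W sinα = 0.7
Slice 2: Δl = 1.4/cos9.0° = 1.417 m; N'_2 = 120·cos9.0° = 118.5; c'Δl = 24.95; W sinα = 18.8
Slice 3: Δl = 2.7/cos17.4° = 2.829 m; N'_3 = 207·cos17.4° = 197.5; c'Δl = 49.80; W sinα = 61.9
Slice 4: Δl = 2.9/cos29.7° = 3.339 m; N'_4 = 158·cos29.7° = 137.2; c'Δl = 58.76; W sinα = 78.3
Slice 5: Δl = 2.2/cos42.4° = 2.979 m; N'_5 = 45·cos42.4° = 33.2; c'Δl = 52.43; W sinα = 30.3
Σc'Δl = 237.0 kN/m; ΣN' = 618.5 kN/m; ΣW sinα = 190.0 kN/m
Resisting = 237.0 + 618.5·tan28.2° = 237.0 + 331.6 = 568.6 kN/m
FS = 568.6 / 190.0 = 2.993

FS = 2.99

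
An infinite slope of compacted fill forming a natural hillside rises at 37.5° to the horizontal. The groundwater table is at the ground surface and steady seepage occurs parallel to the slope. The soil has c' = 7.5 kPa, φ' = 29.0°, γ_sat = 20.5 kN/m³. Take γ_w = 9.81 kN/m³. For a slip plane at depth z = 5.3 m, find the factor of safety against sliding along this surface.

FS = 0.52

With seepage parallel to the slope and the water table at the surface, the effective normal stress on the slip plane uses the buoyant unit weight γ' = γ_sat − γ_w while the driving shear stress uses γ_sat:
FS = [c' + γ' z cos²β tanφ'] / [γ_sat z sinβ cosβ]
γ' = 20.5 − 9.81 = 10.69 kN/m³
Numerator = 7.5 + 10.69·5.3·cos²37.5°·tan29.0° = 7.5 + 10.69·5.3·0.6294·0.5543 = 27.267 kPa
Denominator = 20.5·5.3·sin37.5°·cos37.5° = 20.5·5.3·0.6088·0.7934 = 52.474 kPa
FS = 27.267 / 52.474 = 0.520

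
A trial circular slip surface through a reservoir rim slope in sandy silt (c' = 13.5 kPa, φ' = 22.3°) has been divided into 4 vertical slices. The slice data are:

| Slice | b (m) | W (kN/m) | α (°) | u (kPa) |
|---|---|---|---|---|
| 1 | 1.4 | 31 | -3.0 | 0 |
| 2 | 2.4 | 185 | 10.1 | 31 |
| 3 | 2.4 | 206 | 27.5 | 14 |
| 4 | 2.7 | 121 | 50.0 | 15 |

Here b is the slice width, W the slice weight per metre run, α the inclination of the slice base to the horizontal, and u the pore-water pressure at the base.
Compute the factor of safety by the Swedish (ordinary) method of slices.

Ordinary method of slices: FS = Σ[c'·Δl_i + (W_i cosα_i − u_i·Δl_i)·tanφ'] / Σ W_i sinα_i, with Δl_i = b_i / cosα_i.
Slice 1: Δl = 1.4/cos(-3.0°) = 1.402 m; N'_1 = 31·cos(-3.0°) − 0·1.402 = 31.0; c'Δl = 18.93; W sinα = -1.6
Slice 2: Δl = 2.4/cos10.1° = 2.438 m; N'_2 = 185·cos10.1° − 31·2.438 = 106.6; c'Δl = 32.91; W sinα = 32.4
Slice 3: Δl = 2.4/cos27.5° = 2.706 m; N'_3 = 206·cos27.5° − 14·2.706 = 144.8; c'Δl = 36.53; W sinα = 95.1
Slice 4: Δl = 2.7/cos50.0° = 4.200 m; N'_4 = 121·cos50.0° − 15·4.200 = 14.8; c'Δl = 56.71; W sinα = 92.7
Σc'Δl = 145.1 kN/m; ΣN' = 297.1 kN/m; ΣW sinα = 218.6 kN/m
Resisting = 145.1 + 297.1·tan22.3° = 145.1 + 121.9 = 266.9 kN/m
FS = 266.9 / 218.6 = 1.221

FS = 1.22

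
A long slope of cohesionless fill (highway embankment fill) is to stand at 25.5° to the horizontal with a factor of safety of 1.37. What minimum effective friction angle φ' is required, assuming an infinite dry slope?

φ' = 33.2°

FS = tanφ'/tanβ ⇒ tanφ' = FS · tanβ = 1.37 · tan25.5° = 0.6535
φ' = arctan(0.6535) = 33.16°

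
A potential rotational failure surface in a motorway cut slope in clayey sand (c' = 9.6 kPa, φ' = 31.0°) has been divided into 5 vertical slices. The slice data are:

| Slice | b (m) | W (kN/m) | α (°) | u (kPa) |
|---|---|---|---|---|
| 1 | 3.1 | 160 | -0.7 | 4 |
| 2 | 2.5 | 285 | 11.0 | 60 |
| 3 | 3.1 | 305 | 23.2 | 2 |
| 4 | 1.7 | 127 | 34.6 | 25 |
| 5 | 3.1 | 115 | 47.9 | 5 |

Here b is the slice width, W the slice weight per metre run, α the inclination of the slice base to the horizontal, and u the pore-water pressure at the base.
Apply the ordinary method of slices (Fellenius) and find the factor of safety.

FS = 1.65

Ordinary method of slices: FS = Σ[c'·Δl_i + (W_i cosα_i − u_i·Δl_i)·tanφ'] / Σ W_i sinα_i, with Δl_i = b_i / cosα_i.
Slice 1: Δl = 3.1/cos(-0.7°) = 3.100 m; N'_1 = 160·cos(-0.7°) − 4·3.100 = 147.6; c'Δl = 29.76; W sinα = -2.0
Slice 2: Δl = 2.5/cos11.0° = 2.547 m; N'_2 = 285·cos11.0° − 60·2.547 = 127.0; c'Δl = 24.45; W sinα = 54.4
Slice 3: Δl = 3.1/cos23.2° = 3.373 m; N'_3 = 305·cos23.2° − 2·3.373 = 273.6; c'Δl = 32.38; W sinα = 120.2
Slice 4: Δl = 1.7/cos34.6° = 2.065 m; N'_4 = 127·cos34.6° − 25·2.065 = 52.9; c'Δl = 19.83; W sinα = 72.1
Slice 5: Δl = 3.1/cos47.9° = 4.624 m; N'_5 = 115·cos47.9° − 5·4.624 = 54.0; c'Δl = 44.39; W sinα = 85.3
Σc'Δl = 150.8 kN/m; ΣN' = 655.0 kN/m; ΣW sinα = 330.0 kN/m
Resisting = 150.8 + 655.0·tan31.0° = 150.8 + 393.6 = 544.4 kN/m
FS = 544.4 / 330.0 = 1.650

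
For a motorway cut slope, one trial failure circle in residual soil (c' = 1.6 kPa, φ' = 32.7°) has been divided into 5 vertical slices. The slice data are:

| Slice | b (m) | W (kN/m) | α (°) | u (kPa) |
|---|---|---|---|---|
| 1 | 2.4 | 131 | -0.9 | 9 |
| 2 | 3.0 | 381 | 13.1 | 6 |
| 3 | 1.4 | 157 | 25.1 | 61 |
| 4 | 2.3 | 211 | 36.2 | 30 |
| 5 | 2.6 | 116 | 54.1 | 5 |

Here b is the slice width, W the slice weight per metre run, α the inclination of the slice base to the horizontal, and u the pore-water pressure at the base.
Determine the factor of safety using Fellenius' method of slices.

Ordinary method of slices: FS = Σ[c'·Δl_i + (W_i cosα_i − u_i·Δl_i)·tanφ'] / Σ W_i sinα_i, with Δl_i = b_i / cosα_i.
Slice 1: Δl = 2.4/cos(-0.9°) = 2.400 m; N'_1 = 131·cos(-0.9°) − 9·2.400 = 109.4; c'Δl = 3.84; W sinα = -2.1
Slice 2: Δl = 3.0/cos13.1° = 3.080 m; N'_2 = 381·cos13.1° − 6·3.080 = 352.6; c'Δl = 4.93; W sinα = 86.4
Slice 3: Δl = 1.4/cos25.1° = 1.546 m; N'_3 = 157·cos25.1° − 61·1.546 = 47.9; c'Δl = 2.47; W sinα = 66.6
Slice 4: Δl = 2.3/cos36.2° = 2.850 m; N'_4 = 211·cos36.2° − 30·2.850 = 84.8; c'Δl = 4.56; W sinα = 124.6
Slice 5: Δl = 2.6/cos54.1° = 4.434 m; N'_5 = 116·cos54.1° − 5·4.434 = 45.8; c'Δl = 7.09; W sinα = 94.0
Σc'Δl = 22.9 kN/m; ΣN' = 640.5 kN/m; ΣW sinα = 369.5 kN/m
Resisting = 22.9 + 640.5·tan32.7° = 22.9 + 411.2 = 434.1 kN/m
FS = 434.1 / 369.5 = 1.175

FS = 1.17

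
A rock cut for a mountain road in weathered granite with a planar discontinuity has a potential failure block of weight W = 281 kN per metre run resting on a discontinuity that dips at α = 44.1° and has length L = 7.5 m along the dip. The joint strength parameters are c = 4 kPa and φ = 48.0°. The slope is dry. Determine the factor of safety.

FS = 1.30

Resolving the block weight along and normal to the plane and applying the Mohr–Coulomb strength on the joint:
N' = W cosα = 281·cos44.1° = 201.8 kN/m
Driving force T = W sinα = 281·sin44.1° = 195.6 kN/m
Resisting force R = c·L + N'·tanφ = 4·7.5 + 201.8·tan48.0° = 30.0 + 224.1 = 254.1 kN/m
FS = R / T = 254.1 / 195.6 = 1.299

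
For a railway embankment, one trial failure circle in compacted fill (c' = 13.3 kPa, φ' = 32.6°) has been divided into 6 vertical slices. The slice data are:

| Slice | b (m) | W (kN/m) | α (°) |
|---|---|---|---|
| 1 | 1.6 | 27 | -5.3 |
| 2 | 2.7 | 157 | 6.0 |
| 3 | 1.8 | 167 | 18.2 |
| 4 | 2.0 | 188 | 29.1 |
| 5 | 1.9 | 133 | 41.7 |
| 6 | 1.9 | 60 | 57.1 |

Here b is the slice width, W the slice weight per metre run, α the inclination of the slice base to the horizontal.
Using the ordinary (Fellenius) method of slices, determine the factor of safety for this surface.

Ordinary method of slices: FS = Σ[c'·Δl_i + (W_i cosα_i)·tanφ'] / Σ W_i sinα_i, with Δl_i = b_i / cosα_i.
Slice 1: Δl = 1.6/cos(-5.3°) = 1.607 m; N'_1 = 27·cos(-5.3°) = 26.9; c'Δl = 21.37; W sinα = -2.5
Slice 2: Δl = 2.7/cos6.0° = 2.715 m; N'_2 = 157·cos6.0° = 156.1; c'Δl = 36.11; W sinα = 16.4
Slice 3: Δl = 1.8/cos18.2° = 1.895 m; N'_3 = 167·cos18.2° = 158.6; c'Δl = 25.20; W sinα = 52.2
Slice 4: Δl = 2.0/cos29.1° = 2.289 m; N'_4 = 188·cos29.1° = 164.3; c'Δl = 30.44; W sinα = 91.4
Slice 5: Δl = 1.9/cos41.7° = 2.545 m; N'_5 = 133·cos41.7° = 99.3; c'Δl = 33.85; W sinα = 88.5
Slice 6: Δl = 1.9/cos57.1° = 3.498 m; N'_6 = 60·cos57.1° = 32.6; c'Δl = 46.52; W sinα = 50.4
Σc'Δl = 193.5 kN/m; ΣN' = 637.8 kN/m; ΣW sinα = 296.4 kN/m
Resisting = 193.5 + 637.8·tan32.6° = 193.5 + 407.9 = 601.4 kN/m
FS = 601.4 / 296.4 = 2.029

FS = 2.03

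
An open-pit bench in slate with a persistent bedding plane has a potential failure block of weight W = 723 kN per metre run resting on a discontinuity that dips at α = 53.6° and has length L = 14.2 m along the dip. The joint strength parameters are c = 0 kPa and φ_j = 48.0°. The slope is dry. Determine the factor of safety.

Resolving the block weight along and normal to the plane and applying the Mohr–Coulomb strength on the joint:
N' = W cosα = 723·cos53.6° = 429.0 kN/m
Driving force T = W sinα = 723·sin53.6° = 581.9 kN/m
Resisting force R = c·L + N'·tanφ_j = 0·14.2 + 429.0·tan48.0° = 0.0 + 476.5 = 476.5 kN/m
FS = R / T = 476.5 / 581.9 = 0.819

FS = 0.82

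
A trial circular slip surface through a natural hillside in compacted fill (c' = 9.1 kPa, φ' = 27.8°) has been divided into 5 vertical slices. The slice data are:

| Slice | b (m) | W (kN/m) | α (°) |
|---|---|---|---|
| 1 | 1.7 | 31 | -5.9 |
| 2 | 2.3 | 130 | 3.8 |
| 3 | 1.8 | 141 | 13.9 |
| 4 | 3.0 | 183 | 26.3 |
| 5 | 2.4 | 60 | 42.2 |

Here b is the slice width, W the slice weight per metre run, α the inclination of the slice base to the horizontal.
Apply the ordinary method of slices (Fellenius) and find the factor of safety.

FS = 2.37

Ordinary method of slices: FS = Σ[c'·Δl_i + (W_i cosα_i)·tanφ'] / Σ W_i sinα_i, with Δl_i = b_i / cosα_i.
Slice 1: Δl = 1.7/cos(-5.9°) = 1.709 m; N'_1 = 31·cos(-5.9°) = 30.8; c'Δl = 15.55; W sinα = -3.2
Slice 2: Δl = 2.3/cos3.8° = 2.305 m; N'_2 = 130·cos3.8° = 129.7; c'Δl = 20.98; W sinα = 8.6
Slice 3: Δl = 1.8/cos13.9° = 1.854 m; N'_3 = 141·cos13.9° = 136.9; c'Δl = 16.87; W sinα = 33.9
Slice 4: Δl = 3.0/cos26.3° = 3.346 m; N'_4 = 183·cos26.3° = 164.1; c'Δl = 30.45; W sinα = 81.1
Slice 5: Δl = 2.4/cos42.2° = 3.240 m; N'_5 = 60·cos42.2° = 44.4; c'Δl = 29.48; W sinα = 40.3
Σc'Δl = 113.3 kN/m; ΣN' = 505.9 kN/m; ΣW sinα = 160.7 kN/m
Resisting = 113.3 + 505.9·tan27.8° = 113.3 + 266.7 = 380.1 kN/m
FS = 380.1 / 160.7 = 2.365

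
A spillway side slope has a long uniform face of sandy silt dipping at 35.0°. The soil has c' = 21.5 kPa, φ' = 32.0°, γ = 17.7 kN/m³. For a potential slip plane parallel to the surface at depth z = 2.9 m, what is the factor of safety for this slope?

FS = 1.78

For an infinite slope with a slip plane parallel to the surface (no pore pressure): FS = [c' + γz cos²β tanφ'] / [γz sinβ cosβ].
γz = 17.7·2.9 = 51.33 kN/m²
Numerator = 21.5 + 51.33·cos²35.0°·tan32.0° = 21.5 + 51.33·0.6710·0.6249 = 43.022 kPa
Denominator = 51.33·sin35.0°·cos35.0° = 51.33·0.5736·0.8192 = 24.117 kPa
FS = 43.022 / 24.117 = 1.784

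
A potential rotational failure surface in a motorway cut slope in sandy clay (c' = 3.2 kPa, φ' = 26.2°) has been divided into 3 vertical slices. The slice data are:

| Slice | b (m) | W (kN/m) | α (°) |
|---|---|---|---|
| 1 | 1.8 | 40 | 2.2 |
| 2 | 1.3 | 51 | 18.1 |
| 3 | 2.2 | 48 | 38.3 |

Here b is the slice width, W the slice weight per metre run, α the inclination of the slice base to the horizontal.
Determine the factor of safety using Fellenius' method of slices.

FS = 1.72

Ordinary method of slices: FS = Σ[c'·Δl_i + (W_i cosα_i)·tanφ'] / Σ W_i sinα_i, with Δl_i = b_i / cosα_i.
Slice 1: Δl = 1.8/cos2.2° = 1.801 m; N'_1 = 40·cos2.2° = 40.0; c'Δl = 5.76; W sinα = 1.5
Slice 2: Δl = 1.3/cos18.1° = 1.368 m; N'_2 = 51·cos18.1° = 48.5; c'Δl = 4.38; W sinα = 15.8
Slice 3: Δl = 2.2/cos38.3° = 2.803 m; N'_3 = 48·cos38.3° = 37.7; c'Δl = 8.97; W sinα = 29.7
Σc'Δl = 19.1 kN/m; ΣN' = 126.1 kN/m; ΣW sinα = 47.1 kN/m
Resisting = 19.1 + 126.1·tan26.2° = 19.1 + 62.1 = 81.2 kN/m
FS = 81.2 / 47.1 = 1.722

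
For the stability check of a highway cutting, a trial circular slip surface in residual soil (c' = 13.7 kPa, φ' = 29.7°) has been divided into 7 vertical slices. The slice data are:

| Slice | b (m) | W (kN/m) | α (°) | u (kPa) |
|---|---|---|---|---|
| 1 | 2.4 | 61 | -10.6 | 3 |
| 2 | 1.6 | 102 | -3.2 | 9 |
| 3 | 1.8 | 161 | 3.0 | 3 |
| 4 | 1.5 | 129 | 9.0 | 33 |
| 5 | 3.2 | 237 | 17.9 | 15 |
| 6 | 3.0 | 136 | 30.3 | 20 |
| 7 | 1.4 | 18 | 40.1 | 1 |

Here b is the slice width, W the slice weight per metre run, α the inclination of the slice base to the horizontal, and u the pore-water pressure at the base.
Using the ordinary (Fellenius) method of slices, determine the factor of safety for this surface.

FS = 3.44

Ordinary method of slices: FS = Σ[c'·Δl_i + (W_i cosα_i − u_i·Δl_i)·tanφ'] / Σ W_i sinα_i, with Δl_i = b_i / cosα_i.
Slice 1: Δl = 2.4/cos(-10.6°) = 2.442 m; N'_1 = 61·cos(-10.6°) − 3·2.442 = 52.6; c'Δl = 33.45; W sinα = -11.2
Slice 2: Δl = 1.6/cos(-3.2°) = 1.602 m; N'_2 = 102·cos(-3.2°) − 9·1.602 = 87.4; c'Δl = 21.95; W sinα = -5.7
Slice 3: Δl = 1.8/cos3.0° = 1.802 m; N'_3 = 161·cos3.0° − 3·1.802 = 155.4; c'Δl = 24.69; W sinα = 8.4
Slice 4: Δl = 1.5/cos9.0° = 1.519 m; N'_4 = 129·cos9.0° − 33·1.519 = 77.3; c'Δl = 20.81; W sinα = 20.2
Slice 5: Δl = 3.2/cos17.9° = 3.363 m; N'_5 = 237·cos17.9° − 15·3.363 = 175.1; c'Δl = 46.07; W sinα = 72.8
Slice 6: Δl = 3.0/cos30.3° = 3.475 m; N'_6 = 136·cos30.3° − 20·3.475 = 47.9; c'Δl = 47.60; W sinα = 68.6
Slice 7: Δl = 1.4/cos40.1° = 1.830 m; N'_7 = 18·cos40.1° − 1·1.830 = 11.9; c'Δl = 25.07; W sinα = 11.6
Σc'Δl = 219.7 kN/m; ΣN' = 607.7 kN/m; ΣW sinα = 164.7 kN/m
Resisting = 219.7 + 607.7·tan29.7° = 219.7 + 346.6 = 566.3 kN/m
FS = 566.3 / 164.7 = 3.437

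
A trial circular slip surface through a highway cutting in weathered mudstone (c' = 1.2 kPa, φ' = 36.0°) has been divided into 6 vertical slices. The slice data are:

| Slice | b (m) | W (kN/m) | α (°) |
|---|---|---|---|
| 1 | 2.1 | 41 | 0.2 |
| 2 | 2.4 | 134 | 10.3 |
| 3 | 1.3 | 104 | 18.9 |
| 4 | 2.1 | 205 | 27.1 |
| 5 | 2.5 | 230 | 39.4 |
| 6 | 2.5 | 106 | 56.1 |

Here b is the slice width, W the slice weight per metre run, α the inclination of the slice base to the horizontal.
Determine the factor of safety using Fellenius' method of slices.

Ordinary method of slices: FS = Σ[c'·Δl_i + (W_i cosα_i)·tanφ'] / Σ W_i sinα_i, with Δl_i = b_i / cosα_i.
Slice 1: Δl = 2.1/cos0.2° = 2.100 m; N'_1 = 41·cos0.2° = 41.0; c'Δl = 2.52; W sinα = 0.1
Slice 2: Δl = 2.4/cos10.3° = 2.439 m; N'_2 = 134·cos10.3° = 131.8; c'Δl = 2.93; W sinα = 24.0
Slice 3: Δl = 1.3/cos18.9° = 1.374 m; N'_3 = 104·cos18.9° = 98.4; c'Δl = 1.65; W sinα = 33.7
Slice 4: Δl = 2.1/cos27.1° = 2.359 m; N'_4 = 205·cos27.1° = 182.5; c'Δl = 2.83; W sinα = 93.4
Slice 5: Δl = 2.5/cos39.4° = 3.235 m; N'_5 = 230·cos39.4° = 177.7; c'Δl = 3.88; W sinα = 146.0
Slice 6: Δl = 2.5/cos56.1° = 4.482 m; N'_6 = 106·cos56.1° = 59.1; c'Δl = 5.38; W sinα = 88.0
Σc'Δl = 19.2 kN/m; ΣN' = 690.6 kN/m; ΣW sinα = 385.1 kN/m
Resisting = 19.2 + 690.6·tan36.0° = 19.2 + 501.7 = 520.9 kN/m
FS = 520.9 / 385.1 = 1.353

FS = 1.35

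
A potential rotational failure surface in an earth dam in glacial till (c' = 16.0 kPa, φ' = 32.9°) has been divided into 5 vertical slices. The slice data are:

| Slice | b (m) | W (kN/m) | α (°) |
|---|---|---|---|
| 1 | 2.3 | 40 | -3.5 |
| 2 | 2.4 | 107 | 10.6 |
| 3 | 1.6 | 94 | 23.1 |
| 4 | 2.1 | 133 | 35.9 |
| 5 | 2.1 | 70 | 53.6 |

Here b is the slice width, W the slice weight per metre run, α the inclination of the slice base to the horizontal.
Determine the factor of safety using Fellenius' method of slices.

FS = 2.38

Ordinary method of slices: FS = Σ[c'·Δl_i + (W_i cosα_i)·tanφ'] / Σ W_i sinα_i, with Δl_i = b_i / cosα_i.
Slice 1: Δl = 2.3/cos(-3.5°) = 2.304 m; N'_1 = 40·cos(-3.5°) = 39.9; c'Δl = 36.87; W sinα = -2.4
Slice 2: Δl = 2.4/cos10.6° = 2.442 m; N'_2 = 107·cos10.6° = 105.2; c'Δl = 39.07; W sinα = 19.7
Slice 3: Δl = 1.6/cos23.1° = 1.739 m; N'_3 = 94·cos23.1° = 86.5; c'Δl = 27.83; W sinα = 36.9
Slice 4: Δl = 2.1/cos35.9° = 2.592 m; N'_4 = 133·cos35.9° = 107.7; c'Δl = 41.48; W sinα = 78.0
Slice 5: Δl = 2.1/cos53.6° = 3.539 m; N'_5 = 70·cos53.6° = 41.5; c'Δl = 56.62; W sinα = 56.3
Σc'Δl = 201.9 kN/m; ΣN' = 380.8 kN/m; ΣW sinα = 188.5 kN/m
Resisting = 201.9 + 380.8·tan32.9° = 201.9 + 246.4 = 448.2 kN/m
FS = 448.2 / 188.5 = 2.379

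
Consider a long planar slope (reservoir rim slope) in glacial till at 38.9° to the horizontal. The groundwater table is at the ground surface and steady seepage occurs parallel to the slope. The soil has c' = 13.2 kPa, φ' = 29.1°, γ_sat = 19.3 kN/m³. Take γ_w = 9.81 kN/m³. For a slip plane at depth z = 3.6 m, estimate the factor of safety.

With seepage parallel to the slope and the water table at the surface, the effective normal stress on the slip plane uses the buoyant unit weight γ' = γ_sat − γ_w while the driving shear stress uses γ_sat:
FS = [c' + γ' z cos²β tanφ'] / [γ_sat z sinβ cosβ]
γ' = 19.3 − 9.81 = 9.49 kN/m³
Numerator = 13.2 + 9.49·3.6·cos²38.9°·tan29.1° = 13.2 + 9.49·3.6·0.6057·0.5566 = 24.717 kPa
Denominator = 19.3·3.6·sin38.9°·cos38.9° = 19.3·3.6·0.6280·0.7782 = 33.955 kPa
FS = 24.717 / 33.955 = 0.728

FS = 0.73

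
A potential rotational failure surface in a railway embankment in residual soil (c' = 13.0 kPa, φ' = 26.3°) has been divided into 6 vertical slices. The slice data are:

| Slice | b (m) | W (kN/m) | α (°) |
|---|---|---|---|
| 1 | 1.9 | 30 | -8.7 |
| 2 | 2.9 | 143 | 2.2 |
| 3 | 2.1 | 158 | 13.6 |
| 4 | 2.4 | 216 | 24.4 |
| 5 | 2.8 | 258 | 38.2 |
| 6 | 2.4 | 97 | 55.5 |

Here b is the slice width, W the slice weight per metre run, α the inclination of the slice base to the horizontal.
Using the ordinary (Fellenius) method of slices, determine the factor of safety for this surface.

Ordinary method of slices: FS = Σ[c'·Δl_i + (W_i cosα_i)·tanφ'] / Σ W_i sinα_i, with Δl_i = b_i / cosα_i.
Slice 1: Δl = 1.9/cos(-8.7°) = 1.922 m; N'_1 = 30·cos(-8.7°) = 29.7; c'Δl = 24.99; W sinα = -4.5
Slice 2: Δl = 2.9/cos2.2° = 2.902 m; N'_2 = 143·cos2.2° = 142.9; c'Δl = 37.73; W sinα = 5.5
Slice 3: Δl = 2.1/cos13.6° = 2.161 m; N'_3 = 158·cos13.6° = 153.6; c'Δl = 28.09; W sinα = 37.2
Slice 4: Δl = 2.4/cos24.4° = 2.635 m; N'_4 = 216·cos24.4° = 196.7; c'Δl = 34.26; W sinα = 89.2
Slice 5: Δl = 2.8/cos38.2° = 3.563 m; N'_5 = 258·cos38.2° = 202.8; c'Δl = 46.32; W sinα = 159.5
Slice 6: Δl = 2.4/cos55.5° = 4.237 m; N'_6 = 97·cos55.5° = 54.9; c'Δl = 55.08; W sinα = 79.9
Σc'Δl = 226.5 kN/m; ΣN' = 780.5 kN/m; ΣW sinα = 366.8 kN/m
Resisting = 226.5 + 780.5·tan26.3° = 226.5 + 385.8 = 612.2 kN/m
FS = 612.2 / 366.8 = 1.669

FS = 1.67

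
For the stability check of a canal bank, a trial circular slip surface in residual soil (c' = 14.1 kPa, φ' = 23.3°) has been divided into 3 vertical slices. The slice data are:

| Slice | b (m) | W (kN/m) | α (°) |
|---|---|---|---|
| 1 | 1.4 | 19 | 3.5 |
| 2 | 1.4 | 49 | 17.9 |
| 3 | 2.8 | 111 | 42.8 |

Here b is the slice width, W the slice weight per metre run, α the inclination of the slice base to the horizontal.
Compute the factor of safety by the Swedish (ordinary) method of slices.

FS = 1.72

Ordinary method of slices: FS = Σ[c'·Δl_i + (W_i cosα_i)·tanφ'] / Σ W_i sinα_i, with Δl_i = b_i / cosα_i.
Slice 1: Δl = 1.4/cos3.5° = 1.403 m; N'_1 = 19·cos3.5° = 19.0; c'Δl = 19.78; W sinα = 1.2
Slice 2: Δl = 1.4/cos17.9° = 1.471 m; N'_2 = 49·cos17.9° = 46.6; c'Δl = 20.74; W sinα = 15.1
Slice 3: Δl = 2.8/cos42.8° = 3.816 m; N'_3 = 111·cos42.8° = 81.4; c'Δl = 53.81; W sinα = 75.4
Σc'Δl = 94.3 kN/m; ΣN' = 147.0 kN/m; ΣW sinα = 91.6 kN/m
Resisting = 94.3 + 147.0·tan23.3° = 94.3 + 63.3 = 157.7 kN/m
FS = 157.7 / 91.6 = 1.720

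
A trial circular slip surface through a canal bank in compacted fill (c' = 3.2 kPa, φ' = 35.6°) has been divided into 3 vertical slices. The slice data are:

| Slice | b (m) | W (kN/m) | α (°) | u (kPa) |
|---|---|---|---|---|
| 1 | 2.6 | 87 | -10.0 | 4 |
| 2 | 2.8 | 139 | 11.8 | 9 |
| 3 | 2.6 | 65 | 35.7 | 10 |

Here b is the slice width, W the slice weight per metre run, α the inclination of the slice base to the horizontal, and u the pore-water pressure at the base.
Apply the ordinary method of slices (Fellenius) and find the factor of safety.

FS = 3.42

Ordinary method of slices: FS = Σ[c'·Δl_i + (W_i cosα_i − u_i·Δl_i)·tanφ'] / Σ W_i sinα_i, with Δl_i = b_i / cosα_i.
Slice 1: Δl = 2.6/cos(-10.0°) = 2.640 m; N'_1 = 87·cos(-10.0°) − 4·2.640 = 75.1; c'Δl = 8.45; W sinα = -15.1
Slice 2: Δl = 2.8/cos11.8° = 2.860 m; N'_2 = 139·cos11.8° − 9·2.860 = 110.3; c'Δl = 9.15; W sinα = 28.4
Slice 3: Δl = 2.6/cos35.7° = 3.202 m; N'_3 = 65·cos35.7° − 10·3.202 = 20.8; c'Δl = 10.25; W sinα = 37.9
Σc'Δl = 27.8 kN/m; ΣN' = 206.2 kN/m; ΣW sinα = 51.2 kN/m
Resisting = 27.8 + 206.2·tan35.6° = 27.8 + 147.6 = 175.5 kN/m
FS = 175.5 / 51.2 = 3.424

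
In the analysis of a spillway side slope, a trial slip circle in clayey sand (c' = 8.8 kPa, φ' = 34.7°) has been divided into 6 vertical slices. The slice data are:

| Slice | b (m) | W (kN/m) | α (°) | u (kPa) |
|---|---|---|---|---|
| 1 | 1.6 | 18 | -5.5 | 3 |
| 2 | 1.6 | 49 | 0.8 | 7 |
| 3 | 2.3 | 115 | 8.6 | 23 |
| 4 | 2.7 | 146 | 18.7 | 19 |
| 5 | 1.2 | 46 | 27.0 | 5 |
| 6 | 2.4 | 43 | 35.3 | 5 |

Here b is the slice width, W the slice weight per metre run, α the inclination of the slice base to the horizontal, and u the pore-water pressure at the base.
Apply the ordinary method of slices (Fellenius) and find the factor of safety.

FS = 2.62

Ordinary method of slices: FS = Σ[c'·Δl_i + (W_i cosα_i − u_i·Δl_i)·tanφ'] / Σ W_i sinα_i, with Δl_i = b_i / cosα_i.
Slice 1: Δl = 1.6/cos(-5.5°) = 1.607 m; N'_1 = 18·cos(-5.5°) − 3·1.607 = 13.1; c'Δl = 14.15; W sinα = -1.7
Slice 2: Δl = 1.6/cos0.8° = 1.600 m; N'_2 = 49·cos0.8° − 7·1.600 = 37.8; c'Δl = 14.08; W sinα = 0.7
Slice 3: Δl = 2.3/cos8.6° = 2.326 m; N'_3 = 115·cos8.6° − 23·2.326 = 60.2; c'Δl = 20.47; W sinα = 17.2
Slice 4: Δl = 2.7/cos18.7° = 2.850 m; N'_4 = 146·cos18.7° − 19·2.850 = 84.1; c'Δl = 25.08; W sinα = 46.8
Slice 5: Δl = 1.2/cos27.0° = 1.347 m; N'_5 = 46·cos27.0° − 5·1.347 = 34.3; c'Δl = 11.85; W sinα = 20.9
Slice 6: Δl = 2.4/cos35.3° = 2.941 m; N'_6 = 43·cos35.3° − 5·2.941 = 20.4; c'Δl = 25.88; W sinα = 24.8
Σc'Δl = 111.5 kN/m; ΣN' = 249.9 kN/m; ΣW sinα = 108.7 kN/m
Resisting = 111.5 + 249.9·tan34.7° = 111.5 + 173.0 = 284.5 kN/m
FS = 284.5 / 108.7 = 2.618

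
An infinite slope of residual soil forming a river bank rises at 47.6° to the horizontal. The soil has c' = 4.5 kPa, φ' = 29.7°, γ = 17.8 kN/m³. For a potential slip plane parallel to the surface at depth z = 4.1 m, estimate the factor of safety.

For an infinite slope with a slip plane parallel to the surface (no pore pressure): FS = [c' + γz cos²β tanφ'] / [γz sinβ cosβ].
γz = 17.8·4.1 = 72.98 kN/m²
Numerator = 4.5 + 72.98·cos²47.6°·tan29.7° = 4.5 + 72.98·0.4547·0.5704 = 23.427 kPa
Denominator = 72.98·sin47.6°·cos47.6° = 72.98·0.7385·0.6743 = 36.340 kPa
FS = 23.427 / 36.340 = 0.645

FS = 0.64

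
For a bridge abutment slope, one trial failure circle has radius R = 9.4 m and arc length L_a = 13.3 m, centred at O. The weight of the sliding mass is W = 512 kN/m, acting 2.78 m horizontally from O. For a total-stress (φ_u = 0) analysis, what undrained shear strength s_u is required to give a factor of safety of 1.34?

FS = s_u·L_a·R / (W·d), so s_u = FS·W·d / (L_a·R).
s_u = 1.34·512·2.78 / (13.30·9.4) = 1907.3 / 125.02 = 15.26 kPa

s_u = 15.3 kPa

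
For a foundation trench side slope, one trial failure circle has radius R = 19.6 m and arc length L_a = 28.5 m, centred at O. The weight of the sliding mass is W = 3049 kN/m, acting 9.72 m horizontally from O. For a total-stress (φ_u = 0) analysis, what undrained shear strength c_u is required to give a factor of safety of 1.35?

c_u = 71.6 kPa

FS = c_u·L_a·R / (W·d), so c_u = FS·W·d / (L_a·R).
c_u = 1.35·3049·9.72 / (28.50·19.6) = 40009.0 / 558.60 = 71.62 kPa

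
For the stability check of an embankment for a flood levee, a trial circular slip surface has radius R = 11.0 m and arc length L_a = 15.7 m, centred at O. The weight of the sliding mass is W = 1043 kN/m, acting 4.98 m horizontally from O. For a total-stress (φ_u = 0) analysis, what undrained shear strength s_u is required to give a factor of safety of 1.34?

s_u = 40.3 kPa

FS = s_u·L_a·R / (W·d), so s_u = FS·W·d / (L_a·R).
s_u = 1.34·1043·4.98 / (15.70·11.0) = 6960.1 / 172.70 = 40.30 kPa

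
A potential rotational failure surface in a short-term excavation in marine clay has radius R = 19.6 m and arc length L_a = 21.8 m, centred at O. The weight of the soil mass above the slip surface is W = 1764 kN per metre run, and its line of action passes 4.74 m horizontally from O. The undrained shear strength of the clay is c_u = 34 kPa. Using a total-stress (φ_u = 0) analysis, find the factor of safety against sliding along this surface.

FS = 1.74

Taking moments about the centre O, the resisting moment is provided by the undrained shear strength acting along the arc:
M_R = c_u·L_a·R = 34·21.80·19.6 = 14527.5 kN·m/m
M_D = W·d = 1764·4.74 = 8361.4 kN·m/m
FS = M_R / M_D = 14527.5 / 8361.4 = 1.737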